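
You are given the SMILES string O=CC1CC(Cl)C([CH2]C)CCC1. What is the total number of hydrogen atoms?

Walk through each heavy atom and fill implicit hydrogens from standard valence (C 4, N 3, O 2, S 2, halogen 1):
  atom 1: O, bond orders sum to 2 (valence 2) → 0 H
  atom 2: C, bond orders sum to 3 (valence 4) → 1 H
  atom 3: C, bond orders sum to 3 (valence 4) → 1 H
  atom 4: C, bond orders sum to 2 (valence 4) → 2 H
  atom 5: C, bond orders sum to 3 (valence 4) → 1 H
  atom 6: Cl (halogen, monovalent) → 0 H
  atom 7: C, bond orders sum to 3 (valence 4) → 1 H
  atom 8: C with explicit H count 2
  atom 9: C, bond orders sum to 1 (valence 4) → 3 H
  atom 10: C, bond orders sum to 2 (valence 4) → 2 H
  atom 11: C, bond orders sum to 2 (valence 4) → 2 H
  atom 12: C, bond orders sum to 2 (valence 4) → 2 H
Total hydrogens: 17.

17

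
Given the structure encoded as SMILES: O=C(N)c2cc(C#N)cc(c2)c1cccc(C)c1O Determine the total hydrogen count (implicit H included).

Walk through each heavy atom and fill implicit hydrogens from standard valence (C 4, N 3, O 2, S 2, halogen 1); for lowercase aromatic atoms, an aromatic c carries 1 H when it has two neighbours and 0 H with three, and aromatic n carries 0 H:
  atom 1: O, bond orders sum to 2 (valence 2) → 0 H
  atom 2: C, bond orders sum to 4 (valence 4) → 0 H
  atom 3: N, bond orders sum to 1 (valence 3) → 2 H
  atom 4: aromatic c, 3 neighbours → 0 H
  atom 5: aromatic c, 2 neighbours → 1 H
  atom 6: aromatic c, 3 neighbours → 0 H
  atom 7: C, bond orders sum to 4 (valence 4) → 0 H
  atom 8: N, bond orders sum to 3 (valence 3) → 0 H
  atom 9: aromatic c, 2 neighbours → 1 H
  atom 10: aromatic c, 3 neighbours → 0 H
  atom 11: aromatic c, 2 neighbours → 1 H
  atom 12: aromatic c, 3 neighbours → 0 H
  atom 13: aromatic c, 2 neighbours → 1 H
  atom 14: aromatic c, 2 neighbours → 1 H
  atom 15: aromatic c, 2 neighbours → 1 H
  atom 16: aromatic c, 3 neighbours → 0 H
  atom 17: C, bond orders sum to 1 (valence 4) → 3 H
  atom 18: aromatic c, 3 neighbours → 0 H
  atom 19: O, bond orders sum to 1 (valence 2) → 1 H
Total hydrogens: 12.

12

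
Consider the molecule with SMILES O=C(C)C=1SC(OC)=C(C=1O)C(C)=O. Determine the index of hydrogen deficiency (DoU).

5

Degree of unsaturation = (number of rings) + (number of π bonds).
Ring closures in the SMILES: 1.
π bonds: 4 double bonds (each 1 DoU) → 4 DoU from unsaturation.
Total DoU = 1 + 4 = 5.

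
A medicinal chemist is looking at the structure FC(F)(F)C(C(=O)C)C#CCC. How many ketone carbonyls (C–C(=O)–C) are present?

1

The ketone motif appears at heavy-atom position 6 in the SMILES.
Other groups present: 1 alkyne.
Ketone count: 1.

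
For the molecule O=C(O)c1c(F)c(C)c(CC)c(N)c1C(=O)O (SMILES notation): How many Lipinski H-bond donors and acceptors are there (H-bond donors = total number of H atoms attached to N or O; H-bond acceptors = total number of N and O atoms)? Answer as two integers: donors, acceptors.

4, 5

Donors: find every N or O and count the H atoms it carries.
  atom 1 (O): bond orders sum to 2 → 0 H
  atom 3 (O): bond orders sum to 1 → 1 H
  atom 13 (N): bond orders sum to 1 → 2 H
  atom 16 (O): bond orders sum to 2 → 0 H
  atom 17 (O): bond orders sum to 1 → 1 H
Lipinski HBD = 4.
Acceptors: N atoms = 1, O atoms = 4 → HBA = 5.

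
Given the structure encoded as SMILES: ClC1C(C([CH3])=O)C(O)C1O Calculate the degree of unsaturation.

Molecular formula: C6H9ClO3.
DoU = (2C + 2 + N − H − X) / 2, where X is the halogen count and O/S are ignored.
    = (2·6 + 2 + 0 − 9 − 1) / 2 = 4 / 2 = 2.

2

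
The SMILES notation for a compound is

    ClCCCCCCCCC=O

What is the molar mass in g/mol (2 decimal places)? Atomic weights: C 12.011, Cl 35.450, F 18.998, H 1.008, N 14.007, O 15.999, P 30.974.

First, the molecular formula is C9H17ClO (counting implicit H from valence).
  C: 9 × 12.011 = 108.099
  Cl: 1 × 35.450 = 35.450
  H: 17 × 1.008 = 17.136
  O: 1 × 15.999 = 15.999
Sum: 9×12.011 + 1×35.450 + 17×1.008 + 1×15.999 = 176.684 → 176.68 g/mol.

176.68 g/mol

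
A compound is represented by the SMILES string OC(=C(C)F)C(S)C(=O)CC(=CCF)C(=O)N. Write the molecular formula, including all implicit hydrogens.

C10H13F2NO3S

Walk through each heavy atom and fill implicit hydrogens from standard valence (C 4, N 3, O 2, S 2, halogen 1):
  atom 1: O, bond orders sum to 1 (valence 2) → 1 H
  atom 2: C, bond orders sum to 4 (valence 4) → 0 H
  atom 3: C, bond orders sum to 4 (valence 4) → 0 H
  atom 4: C, bond orders sum to 1 (valence 4) → 3 H
  atom 5: F (halogen, monovalent) → 0 H
  atom 6: C, bond orders sum to 3 (valence 4) → 1 H
  atom 7: S, bond orders sum to 1 (valence 2) → 1 H
  atom 8: C, bond orders sum to 4 (valence 4) → 0 H
  atom 9: O, bond orders sum to 2 (valence 2) → 0 H
  atom 10: C, bond orders sum to 2 (valence 4) → 2 H
  atom 11: C, bond orders sum to 4 (valence 4) → 0 H
  atom 12: C, bond orders sum to 3 (valence 4) → 1 H
  atom 13: C, bond orders sum to 2 (valence 4) → 2 H
  atom 14: F (halogen, monovalent) → 0 H
  atom 15: C, bond orders sum to 4 (valence 4) → 0 H
  atom 16: O, bond orders sum to 2 (valence 2) → 0 H
  atom 17: N, bond orders sum to 1 (valence 3) → 2 H
Totals → C:10, H:13, F:2, N:1, O:3, S:1.
In Hill order: C10H13F2NO3S.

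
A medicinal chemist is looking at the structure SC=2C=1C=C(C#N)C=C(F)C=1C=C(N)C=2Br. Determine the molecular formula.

C11H6BrFN2S

Walk through each heavy atom and fill implicit hydrogens from standard valence (C 4, N 3, O 2, S 2, halogen 1):
  atom 1: S, bond orders sum to 1 (valence 2) → 1 H
  atom 2: C, bond orders sum to 4 (valence 4) → 0 H
  atom 3: C, bond orders sum to 4 (valence 4) → 0 H
  atom 4: C, bond orders sum to 3 (valence 4) → 1 H
  atom 5: C, bond orders sum to 4 (valence 4) → 0 H
  atom 6: C, bond orders sum to 4 (valence 4) → 0 H
  atom 7: N, bond orders sum to 3 (valence 3) → 0 H
  atom 8: C, bond orders sum to 3 (valence 4) → 1 H
  atom 9: C, bond orders sum to 4 (valence 4) → 0 H
  atom 10: F (halogen, monovalent) → 0 H
  atom 11: C, bond orders sum to 4 (valence 4) → 0 H
  atom 12: C, bond orders sum to 3 (valence 4) → 1 H
  atom 13: C, bond orders sum to 4 (valence 4) → 0 H
  atom 14: N, bond orders sum to 1 (valence 3) → 2 H
  atom 15: C, bond orders sum to 4 (valence 4) → 0 H
  atom 16: Br (halogen, monovalent) → 0 H
Totals → C:11, H:6, Br:1, F:1, N:2, S:1.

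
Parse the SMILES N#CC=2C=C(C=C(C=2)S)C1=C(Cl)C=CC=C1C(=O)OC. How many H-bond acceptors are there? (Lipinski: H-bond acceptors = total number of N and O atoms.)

3

N atoms: 1; O atoms: 2.
Lipinski HBA = 1 + 2 = 3.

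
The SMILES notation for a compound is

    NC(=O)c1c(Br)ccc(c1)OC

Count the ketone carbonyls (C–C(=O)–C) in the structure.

0

Scan the SMILES for the ketone motif — none present.
Groups that are present: 1 amide, 1 ether.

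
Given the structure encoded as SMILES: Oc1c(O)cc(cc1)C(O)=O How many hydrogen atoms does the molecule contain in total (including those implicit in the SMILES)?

Walk through each heavy atom and fill implicit hydrogens from standard valence (C 4, N 3, O 2, S 2, halogen 1); for lowercase aromatic atoms, an aromatic c carries 1 H when it has two neighbours and 0 H with three, and aromatic n carries 0 H:
  atom 1: O, bond orders sum to 1 (valence 2) → 1 H
  atom 2: aromatic c, 3 neighbours → 0 H
  atom 3: aromatic c, 3 neighbours → 0 H
  atom 4: O, bond orders sum to 1 (valence 2) → 1 H
  atom 5: aromatic c, 2 neighbours → 1 H
  atom 6: aromatic c, 3 neighbours → 0 H
  atom 7: aromatic c, 2 neighbours → 1 H
  atom 8: aromatic c, 2 neighbours → 1 H
  atom 9: C, bond orders sum to 4 (valence 4) → 0 H
  atom 10: O, bond orders sum to 1 (valence 2) → 1 H
  atom 11: O, bond orders sum to 2 (valence 2) → 0 H
Total hydrogens: 6.

6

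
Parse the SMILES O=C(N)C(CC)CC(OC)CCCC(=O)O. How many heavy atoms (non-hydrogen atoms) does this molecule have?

16

Every atom symbol written in the SMILES (organic subset) is one heavy atom; implicit H are not written.
Heavy atoms by element → C:11, N:1, O:4.
Total: 16.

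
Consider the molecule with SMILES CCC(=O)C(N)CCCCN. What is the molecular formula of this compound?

C8H18N2O

Walk through each heavy atom and fill implicit hydrogens from standard valence (C 4, N 3, O 2, S 2, halogen 1):
  atom 1: C, bond orders sum to 1 (valence 4) → 3 H
  atom 2: C, bond orders sum to 2 (valence 4) → 2 H
  atom 3: C, bond orders sum to 4 (valence 4) → 0 H
  atom 4: O, bond orders sum to 2 (valence 2) → 0 H
  atom 5: C, bond orders sum to 3 (valence 4) → 1 H
  atom 6: N, bond orders sum to 1 (valence 3) → 2 H
  atom 7: C, bond orders sum to 2 (valence 4) → 2 H
  atom 8: C, bond orders sum to 2 (valence 4) → 2 H
  atom 9: C, bond orders sum to 2 (valence 4) → 2 H
  atom 10: C, bond orders sum to 2 (valence 4) → 2 H
  atom 11: N, bond orders sum to 1 (valence 3) → 2 H
Totals → C:8, H:18, N:2, O:1.
In Hill order: C8H18N2O.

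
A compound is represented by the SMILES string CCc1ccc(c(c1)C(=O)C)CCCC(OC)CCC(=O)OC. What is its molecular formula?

C19H28O4

Walk through each heavy atom and fill implicit hydrogens from standard valence (C 4, N 3, O 2, S 2, halogen 1); for lowercase aromatic atoms, an aromatic c carries 1 H when it has two neighbours and 0 H with three, and aromatic n carries 0 H:
  atom 1: C, bond orders sum to 1 (valence 4) → 3 H
  atom 2: C, bond orders sum to 2 (valence 4) → 2 H
  atom 3: aromatic c, 3 neighbours → 0 H
  atom 4: aromatic c, 2 neighbours → 1 H
  atom 5: aromatic c, 2 neighbours → 1 H
  atom 6: aromatic c, 3 neighbours → 0 H
  atom 7: aromatic c, 3 neighbours → 0 H
  atom 8: aromatic c, 2 neighbours → 1 H
  atom 9: C, bond orders sum to 4 (valence 4) → 0 H
  atom 10: O, bond orders sum to 2 (valence 2) → 0 H
  atom 11: C, bond orders sum to 1 (valence 4) → 3 H
  atom 12: C, bond orders sum to 2 (valence 4) → 2 H
  atom 13: C, bond orders sum to 2 (valence 4) → 2 H
  atom 14: C, bond orders sum to 2 (valence 4) → 2 H
  atom 15: C, bond orders sum to 3 (valence 4) → 1 H
  atom 16: O, bond orders sum to 2 (valence 2) → 0 H
  atom 17: C, bond orders sum to 1 (valence 4) → 3 H
  atom 18: C, bond orders sum to 2 (valence 4) → 2 H
  atom 19: C, bond orders sum to 2 (valence 4) → 2 H
  atom 20: C, bond orders sum to 4 (valence 4) → 0 H
  atom 21: O, bond orders sum to 2 (valence 2) → 0 H
  atom 22: O, bond orders sum to 2 (valence 2) → 0 H
  atom 23: C, bond orders sum to 1 (valence 4) → 3 H
Totals → C:19, H:28, O:4.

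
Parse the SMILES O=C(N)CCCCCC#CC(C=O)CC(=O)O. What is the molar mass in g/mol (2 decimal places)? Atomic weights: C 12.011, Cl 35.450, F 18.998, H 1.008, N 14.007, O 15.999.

239.27 g/mol

First, the molecular formula is C12H17NO4 (counting implicit H from valence).
  C: 12 × 12.011 = 144.132
  H: 17 × 1.008 = 17.136
  N: 1 × 14.007 = 14.007
  O: 4 × 15.999 = 63.996
Sum: 12×12.011 + 17×1.008 + 1×14.007 + 4×15.999 = 239.271 → 239.27 g/mol.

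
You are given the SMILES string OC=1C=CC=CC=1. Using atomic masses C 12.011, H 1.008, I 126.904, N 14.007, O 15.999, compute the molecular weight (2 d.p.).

94.11 g/mol

First, the molecular formula is C6H6O (counting implicit H from valence).
  C: 6 × 12.011 = 72.066
  H: 6 × 1.008 = 6.048
  O: 1 × 15.999 = 15.999
Sum: 6×12.011 + 6×1.008 + 1×15.999 = 94.113 → 94.11 g/mol.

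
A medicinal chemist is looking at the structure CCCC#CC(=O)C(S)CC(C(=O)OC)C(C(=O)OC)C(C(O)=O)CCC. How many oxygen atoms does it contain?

7

Scan the SMILES for O atoms (remember two-letter symbols like Cl and Br are single atoms).
Oxygen count: 7.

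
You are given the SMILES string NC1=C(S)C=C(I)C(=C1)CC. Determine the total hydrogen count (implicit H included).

Walk through each heavy atom and fill implicit hydrogens from standard valence (C 4, N 3, O 2, S 2, halogen 1):
  atom 1: N, bond orders sum to 1 (valence 3) → 2 H
  atom 2: C, bond orders sum to 4 (valence 4) → 0 H
  atom 3: C, bond orders sum to 4 (valence 4) → 0 H
  atom 4: S, bond orders sum to 1 (valence 2) → 1 H
  atom 5: C, bond orders sum to 3 (valence 4) → 1 H
  atom 6: C, bond orders sum to 4 (valence 4) → 0 H
  atom 7: I (halogen, monovalent) → 0 H
  atom 8: C, bond orders sum to 4 (valence 4) → 0 H
  atom 9: C, bond orders sum to 3 (valence 4) → 1 H
  atom 10: C, bond orders sum to 2 (valence 4) → 2 H
  atom 11: C, bond orders sum to 1 (valence 4) → 3 H
Total hydrogens: 10.

10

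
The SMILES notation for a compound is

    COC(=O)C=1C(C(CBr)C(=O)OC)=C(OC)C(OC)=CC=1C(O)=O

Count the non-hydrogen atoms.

Every atom symbol written in the SMILES (organic subset) is one heavy atom; implicit H are not written.
Heavy atoms by element → Br:1, C:15, O:8.
Total: 24.

24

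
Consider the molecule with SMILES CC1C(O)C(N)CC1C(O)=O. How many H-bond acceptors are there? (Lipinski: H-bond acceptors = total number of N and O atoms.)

4

N atoms: 1; O atoms: 3.
Lipinski HBA = 1 + 3 = 4.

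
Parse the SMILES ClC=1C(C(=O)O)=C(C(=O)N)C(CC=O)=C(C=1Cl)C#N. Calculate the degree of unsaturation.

9

Degree of unsaturation = (number of rings) + (number of π bonds).
Ring closures in the SMILES: 1.
π bonds: 6 double bonds (each 1 DoU), 1 triple bond (each 2 DoU) → 8 DoU from unsaturation.
Total DoU = 1 + 8 = 9.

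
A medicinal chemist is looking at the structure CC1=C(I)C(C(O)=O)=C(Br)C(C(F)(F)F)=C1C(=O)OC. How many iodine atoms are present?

Scan the SMILES for I atoms (remember two-letter symbols like Cl and Br are single atoms).
Iodine count: 1.

1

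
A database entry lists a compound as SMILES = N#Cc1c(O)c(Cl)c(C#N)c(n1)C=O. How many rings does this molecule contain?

1

In SMILES, each pair of matching ring-closure digits denotes one ring-closing bond; the number of such bonds equals the number of independent rings.
Ring-closure bonds here: 1.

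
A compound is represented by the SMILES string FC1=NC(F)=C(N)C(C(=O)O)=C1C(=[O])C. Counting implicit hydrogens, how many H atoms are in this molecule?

6

Walk through each heavy atom and fill implicit hydrogens from standard valence (C 4, N 3, O 2, S 2, halogen 1):
  atom 1: F (halogen, monovalent) → 0 H
  atom 2: C, bond orders sum to 4 (valence 4) → 0 H
  atom 3: N, bond orders sum to 3 (valence 3) → 0 H
  atom 4: C, bond orders sum to 4 (valence 4) → 0 H
  atom 5: F (halogen, monovalent) → 0 H
  atom 6: C, bond orders sum to 4 (valence 4) → 0 H
  atom 7: N, bond orders sum to 1 (valence 3) → 2 H
  atom 8: C, bond orders sum to 4 (valence 4) → 0 H
  atom 9: C, bond orders sum to 4 (valence 4) → 0 H
  atom 10: O, bond orders sum to 2 (valence 2) → 0 H
  atom 11: O, bond orders sum to 1 (valence 2) → 1 H
  atom 12: C, bond orders sum to 4 (valence 4) → 0 H
  atom 13: C, bond orders sum to 4 (valence 4) → 0 H
  atom 14: O with explicit H count 0
  atom 15: C, bond orders sum to 1 (valence 4) → 3 H
Total hydrogens: 6.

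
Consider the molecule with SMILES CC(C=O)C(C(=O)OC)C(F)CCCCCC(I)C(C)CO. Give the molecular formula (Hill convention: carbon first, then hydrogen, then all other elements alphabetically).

Walk through each heavy atom and fill implicit hydrogens from standard valence (C 4, N 3, O 2, S 2, halogen 1):
  atom 1: C, bond orders sum to 1 (valence 4) → 3 H
  atom 2: C, bond orders sum to 3 (valence 4) → 1 H
  atom 3: C, bond orders sum to 3 (valence 4) → 1 H
  atom 4: O, bond orders sum to 2 (valence 2) → 0 H
  atom 5: C, bond orders sum to 3 (valence 4) → 1 H
  atom 6: C, bond orders sum to 4 (valence 4) → 0 H
  atom 7: O, bond orders sum to 2 (valence 2) → 0 H
  atom 8: O, bond orders sum to 2 (valence 2) → 0 H
  atom 9: C, bond orders sum to 1 (valence 4) → 3 H
  atom 10: C, bond orders sum to 3 (valence 4) → 1 H
  atom 11: F (halogen, monovalent) → 0 H
  atom 12: C, bond orders sum to 2 (valence 4) → 2 H
  atom 13: C, bond orders sum to 2 (valence 4) → 2 H
  atom 14: C, bond orders sum to 2 (valence 4) → 2 H
  atom 15: C, bond orders sum to 2 (valence 4) → 2 H
  atom 16: C, bond orders sum to 2 (valence 4) → 2 H
  atom 17: C, bond orders sum to 3 (valence 4) → 1 H
  atom 18: I (halogen, monovalent) → 0 H
  atom 19: C, bond orders sum to 3 (valence 4) → 1 H
  atom 20: C, bond orders sum to 1 (valence 4) → 3 H
  atom 21: C, bond orders sum to 2 (valence 4) → 2 H
  atom 22: O, bond orders sum to 1 (valence 2) → 1 H
Totals → C:16, H:28, F:1, I:1, O:4.
In Hill order: C16H28FIO4.

C16H28FIO4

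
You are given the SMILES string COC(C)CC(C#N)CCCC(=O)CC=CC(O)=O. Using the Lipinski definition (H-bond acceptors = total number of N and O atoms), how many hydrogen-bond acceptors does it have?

5

N atoms: 1; O atoms: 4.
Lipinski HBA = 1 + 4 = 5.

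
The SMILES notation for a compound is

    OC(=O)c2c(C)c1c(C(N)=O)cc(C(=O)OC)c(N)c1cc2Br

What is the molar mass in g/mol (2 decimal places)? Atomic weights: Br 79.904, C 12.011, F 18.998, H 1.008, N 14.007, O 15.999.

First, the molecular formula is C15H13BrN2O5 (counting implicit H from valence).
  Br: 1 × 79.904 = 79.904
  C: 15 × 12.011 = 180.165
  H: 13 × 1.008 = 13.104
  N: 2 × 14.007 = 28.014
  O: 5 × 15.999 = 79.995
Sum: 1×79.904 + 15×12.011 + 13×1.008 + 2×14.007 + 5×15.999 = 381.182 → 381.18 g/mol.

381.18 g/mol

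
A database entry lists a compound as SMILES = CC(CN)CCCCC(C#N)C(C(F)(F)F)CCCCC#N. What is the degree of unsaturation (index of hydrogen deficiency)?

Molecular formula: C16H26F3N3.
DoU = (2C + 2 + N − H − X) / 2, where X is the halogen count and O/S are ignored.
    = (2·16 + 2 + 3 − 26 − 3) / 2 = 8 / 2 = 4.

4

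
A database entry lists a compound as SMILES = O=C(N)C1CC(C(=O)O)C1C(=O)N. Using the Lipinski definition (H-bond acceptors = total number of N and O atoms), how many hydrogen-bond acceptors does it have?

6

N atoms: 2; O atoms: 4.
Lipinski HBA = 2 + 4 = 6.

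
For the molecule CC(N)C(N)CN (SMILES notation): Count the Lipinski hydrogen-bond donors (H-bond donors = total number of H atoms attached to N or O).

6

Donors: find every N or O and count the H atoms it carries.
  atom 3 (N): bond orders sum to 1 → 2 H
  atom 5 (N): bond orders sum to 1 → 2 H
  atom 7 (N): bond orders sum to 1 → 2 H
Lipinski HBD = 6.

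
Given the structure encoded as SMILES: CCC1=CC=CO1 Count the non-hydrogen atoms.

Every atom symbol written in the SMILES (organic subset) is one heavy atom; implicit H are not written.
Heavy atoms by element → C:6, O:1.
Total: 7.

7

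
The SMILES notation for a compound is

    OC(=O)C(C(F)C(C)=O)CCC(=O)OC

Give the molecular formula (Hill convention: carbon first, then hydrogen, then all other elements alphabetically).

C9H13FO5

Walk through each heavy atom and fill implicit hydrogens from standard valence (C 4, N 3, O 2, S 2, halogen 1):
  atom 1: O, bond orders sum to 1 (valence 2) → 1 H
  atom 2: C, bond orders sum to 4 (valence 4) → 0 H
  atom 3: O, bond orders sum to 2 (valence 2) → 0 H
  atom 4: C, bond orders sum to 3 (valence 4) → 1 H
  atom 5: C, bond orders sum to 3 (valence 4) → 1 H
  atom 6: F (halogen, monovalent) → 0 H
  atom 7: C, bond orders sum to 4 (valence 4) → 0 H
  atom 8: C, bond orders sum to 1 (valence 4) → 3 H
  atom 9: O, bond orders sum to 2 (valence 2) → 0 H
  atom 10: C, bond orders sum to 2 (valence 4) → 2 H
  atom 11: C, bond orders sum to 2 (valence 4) → 2 H
  atom 12: C, bond orders sum to 4 (valence 4) → 0 H
  atom 13: O, bond orders sum to 2 (valence 2) → 0 H
  atom 14: O, bond orders sum to 2 (valence 2) → 0 H
  atom 15: C, bond orders sum to 1 (valence 4) → 3 H
Totals → C:9, H:13, F:1, O:5.
In Hill order: C9H13FO5.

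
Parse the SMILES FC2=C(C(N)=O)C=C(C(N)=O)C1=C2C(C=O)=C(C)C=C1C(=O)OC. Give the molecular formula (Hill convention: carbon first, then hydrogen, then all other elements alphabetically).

C16H13FN2O5

Walk through each heavy atom and fill implicit hydrogens from standard valence (C 4, N 3, O 2, S 2, halogen 1):
  atom 1: F (halogen, monovalent) → 0 H
  atom 2: C, bond orders sum to 4 (valence 4) → 0 H
  atom 3: C, bond orders sum to 4 (valence 4) → 0 H
  atom 4: C, bond orders sum to 4 (valence 4) → 0 H
  atom 5: N, bond orders sum to 1 (valence 3) → 2 H
  atom 6: O, bond orders sum to 2 (valence 2) → 0 H
  atom 7: C, bond orders sum to 3 (valence 4) → 1 H
  atom 8: C, bond orders sum to 4 (valence 4) → 0 H
  atom 9: C, bond orders sum to 4 (valence 4) → 0 H
  atom 10: N, bond orders sum to 1 (valence 3) → 2 H
  atom 11: O, bond orders sum to 2 (valence 2) → 0 H
  atom 12: C, bond orders sum to 4 (valence 4) → 0 H
  atom 13: C, bond orders sum to 4 (valence 4) → 0 H
  atom 14: C, bond orders sum to 4 (valence 4) → 0 H
  atom 15: C, bond orders sum to 3 (valence 4) → 1 H
  atom 16: O, bond orders sum to 2 (valence 2) → 0 H
  atom 17: C, bond orders sum to 4 (valence 4) → 0 H
  atom 18: C, bond orders sum to 1 (valence 4) → 3 H
  atom 19: C, bond orders sum to 3 (valence 4) → 1 H
  atom 20: C, bond orders sum to 4 (valence 4) → 0 H
  atom 21: C, bond orders sum to 4 (valence 4) → 0 H
  atom 22: O, bond orders sum to 2 (valence 2) → 0 H
  atom 23: O, bond orders sum to 2 (valence 2) → 0 H
  atom 24: C, bond orders sum to 1 (valence 4) → 3 H
Totals → C:16, H:13, F:1, N:2, O:5.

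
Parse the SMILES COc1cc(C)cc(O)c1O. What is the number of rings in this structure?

In SMILES, each pair of matching ring-closure digits denotes one ring-closing bond; the number of such bonds equals the number of independent rings.
Ring-closure bonds here: 1.

1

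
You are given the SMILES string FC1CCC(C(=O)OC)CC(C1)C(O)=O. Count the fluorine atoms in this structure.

Scan the SMILES for F atoms (remember two-letter symbols like Cl and Br are single atoms).
Fluorine count: 1.

1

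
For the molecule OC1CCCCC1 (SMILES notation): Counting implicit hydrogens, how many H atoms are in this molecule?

Walk through each heavy atom and fill implicit hydrogens from standard valence (C 4, N 3, O 2, S 2, halogen 1):
  atom 1: O, bond orders sum to 1 (valence 2) → 1 H
  atom 2: C, bond orders sum to 3 (valence 4) → 1 H
  atom 3: C, bond orders sum to 2 (valence 4) → 2 H
  atom 4: C, bond orders sum to 2 (valence 4) → 2 H
  atom 5: C, bond orders sum to 2 (valence 4) → 2 H
  atom 6: C, bond orders sum to 2 (valence 4) → 2 H
  atom 7: C, bond orders sum to 2 (valence 4) → 2 H
Total hydrogens: 12.

12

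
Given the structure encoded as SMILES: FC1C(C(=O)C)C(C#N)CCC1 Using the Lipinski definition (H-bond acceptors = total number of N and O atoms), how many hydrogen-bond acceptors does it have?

N atoms: 1; O atoms: 1.
Lipinski HBA = 1 + 1 = 2.

2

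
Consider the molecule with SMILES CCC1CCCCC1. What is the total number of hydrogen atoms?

16

Walk through each heavy atom and fill implicit hydrogens from standard valence (C 4, N 3, O 2, S 2, halogen 1):
  atom 1: C, bond orders sum to 1 (valence 4) → 3 H
  atom 2: C, bond orders sum to 2 (valence 4) → 2 H
  atom 3: C, bond orders sum to 3 (valence 4) → 1 H
  atom 4: C, bond orders sum to 2 (valence 4) → 2 H
  atom 5: C, bond orders sum to 2 (valence 4) → 2 H
  atom 6: C, bond orders sum to 2 (valence 4) → 2 H
  atom 7: C, bond orders sum to 2 (valence 4) → 2 H
  atom 8: C, bond orders sum to 2 (valence 4) → 2 H
Total hydrogens: 16.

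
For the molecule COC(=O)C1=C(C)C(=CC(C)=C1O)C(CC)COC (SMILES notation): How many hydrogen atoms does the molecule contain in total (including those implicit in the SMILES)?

Walk through each heavy atom and fill implicit hydrogens from standard valence (C 4, N 3, O 2, S 2, halogen 1):
  atom 1: C, bond orders sum to 1 (valence 4) → 3 H
  atom 2: O, bond orders sum to 2 (valence 2) → 0 H
  atom 3: C, bond orders sum to 4 (valence 4) → 0 H
  atom 4: O, bond orders sum to 2 (valence 2) → 0 H
  atom 5: C, bond orders sum to 4 (valence 4) → 0 H
  atom 6: C, bond orders sum to 4 (valence 4) → 0 H
  atom 7: C, bond orders sum to 1 (valence 4) → 3 H
  atom 8: C, bond orders sum to 4 (valence 4) → 0 H
  atom 9: C, bond orders sum to 3 (valence 4) → 1 H
  atom 10: C, bond orders sum to 4 (valence 4) → 0 H
  atom 11: C, bond orders sum to 1 (valence 4) → 3 H
  atom 12: C, bond orders sum to 4 (valence 4) → 0 H
  atom 13: O, bond orders sum to 1 (valence 2) → 1 H
  atom 14: C, bond orders sum to 3 (valence 4) → 1 H
  atom 15: C, bond orders sum to 2 (valence 4) → 2 H
  atom 16: C, bond orders sum to 1 (valence 4) → 3 H
  atom 17: C, bond orders sum to 2 (valence 4) → 2 H
  atom 18: O, bond orders sum to 2 (valence 2) → 0 H
  atom 19: C, bond orders sum to 1 (valence 4) → 3 H
Total hydrogens: 22.

22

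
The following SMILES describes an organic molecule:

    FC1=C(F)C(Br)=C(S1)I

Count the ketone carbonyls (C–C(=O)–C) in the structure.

Scan the SMILES for the ketone motif — none present.

0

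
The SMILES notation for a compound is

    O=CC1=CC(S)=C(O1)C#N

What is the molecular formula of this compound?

C6H3NO2S

Walk through each heavy atom and fill implicit hydrogens from standard valence (C 4, N 3, O 2, S 2, halogen 1):
  atom 1: O, bond orders sum to 2 (valence 2) → 0 H
  atom 2: C, bond orders sum to 3 (valence 4) → 1 H
  atom 3: C, bond orders sum to 4 (valence 4) → 0 H
  atom 4: C, bond orders sum to 3 (valence 4) → 1 H
  atom 5: C, bond orders sum to 4 (valence 4) → 0 H
  atom 6: S, bond orders sum to 1 (valence 2) → 1 H
  atom 7: C, bond orders sum to 4 (valence 4) → 0 H
  atom 8: O, bond orders sum to 2 (valence 2) → 0 H
  atom 9: C, bond orders sum to 4 (valence 4) → 0 H
  atom 10: N, bond orders sum to 3 (valence 3) → 0 H
Totals → C:6, H:3, N:1, O:2, S:1.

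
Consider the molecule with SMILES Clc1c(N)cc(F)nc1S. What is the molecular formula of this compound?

C5H4ClFN2S

Walk through each heavy atom and fill implicit hydrogens from standard valence (C 4, N 3, O 2, S 2, halogen 1); for lowercase aromatic atoms, an aromatic c carries 1 H when it has two neighbours and 0 H with three, and aromatic n carries 0 H:
  atom 1: Cl (halogen, monovalent) → 0 H
  atom 2: aromatic c, 3 neighbours → 0 H
  atom 3: aromatic c, 3 neighbours → 0 H
  atom 4: N, bond orders sum to 1 (valence 3) → 2 H
  atom 5: aromatic c, 2 neighbours → 1 H
  atom 6: aromatic c, 3 neighbours → 0 H
  atom 7: F (halogen, monovalent) → 0 H
  atom 8: aromatic n, 2 neighbours → 0 H
  atom 9: aromatic c, 3 neighbours → 0 H
  atom 10: S, bond orders sum to 1 (valence 2) → 1 H
Totals → C:5, H:4, Cl:1, F:1, N:2, S:1.
In Hill order: C5H4ClFN2S.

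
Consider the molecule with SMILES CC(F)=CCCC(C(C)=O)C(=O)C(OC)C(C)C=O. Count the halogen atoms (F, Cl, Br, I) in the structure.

Halogen atoms appear at heavy-atom position 3 (1×F).
Other groups present: 1 aldehyde, 1 alkene, 1 ether, 2 ketone.
Halogen count: 1.

1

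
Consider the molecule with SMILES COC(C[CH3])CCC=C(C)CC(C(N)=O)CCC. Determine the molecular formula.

Walk through each heavy atom and fill implicit hydrogens from standard valence (C 4, N 3, O 2, S 2, halogen 1):
  atom 1: C, bond orders sum to 1 (valence 4) → 3 H
  atom 2: O, bond orders sum to 2 (valence 2) → 0 H
  atom 3: C, bond orders sum to 3 (valence 4) → 1 H
  atom 4: C, bond orders sum to 2 (valence 4) → 2 H
  atom 5: C with explicit H count 3
  atom 6: C, bond orders sum to 2 (valence 4) → 2 H
  atom 7: C, bond orders sum to 2 (valence 4) → 2 H
  atom 8: C, bond orders sum to 3 (valence 4) → 1 H
  atom 9: C, bond orders sum to 4 (valence 4) → 0 H
  atom 10: C, bond orders sum to 1 (valence 4) → 3 H
  atom 11: C, bond orders sum to 2 (valence 4) → 2 H
  atom 12: C, bond orders sum to 3 (valence 4) → 1 H
  atom 13: C, bond orders sum to 4 (valence 4) → 0 H
  atom 14: N, bond orders sum to 1 (valence 3) → 2 H
  atom 15: O, bond orders sum to 2 (valence 2) → 0 H
  atom 16: C, bond orders sum to 2 (valence 4) → 2 H
  atom 17: C, bond orders sum to 2 (valence 4) → 2 H
  atom 18: C, bond orders sum to 1 (valence 4) → 3 H
Totals → C:15, H:29, N:1, O:2.

C15H29NO2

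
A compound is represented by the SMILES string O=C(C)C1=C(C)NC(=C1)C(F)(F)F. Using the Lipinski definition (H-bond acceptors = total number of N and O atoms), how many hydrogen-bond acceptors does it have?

2

N atoms: 1; O atoms: 1.
Lipinski HBA = 1 + 1 = 2.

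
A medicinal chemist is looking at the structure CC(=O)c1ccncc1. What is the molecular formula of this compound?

C7H7NO

Walk through each heavy atom and fill implicit hydrogens from standard valence (C 4, N 3, O 2, S 2, halogen 1); for lowercase aromatic atoms, an aromatic c carries 1 H when it has two neighbours and 0 H with three, and aromatic n carries 0 H:
  atom 1: C, bond orders sum to 1 (valence 4) → 3 H
  atom 2: C, bond orders sum to 4 (valence 4) → 0 H
  atom 3: O, bond orders sum to 2 (valence 2) → 0 H
  atom 4: aromatic c, 3 neighbours → 0 H
  atom 5: aromatic c, 2 neighbours → 1 H
  atom 6: aromatic c, 2 neighbours → 1 H
  atom 7: aromatic n, 2 neighbours → 0 H
  atom 8: aromatic c, 2 neighbours → 1 H
  atom 9: aromatic c, 2 neighbours → 1 H
Totals → C:7, H:7, N:1, O:1.
In Hill order: C7H7NO.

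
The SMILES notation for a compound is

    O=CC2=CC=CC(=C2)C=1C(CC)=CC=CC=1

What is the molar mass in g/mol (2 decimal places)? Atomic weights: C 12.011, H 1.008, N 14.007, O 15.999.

First, the molecular formula is C15H14O (counting implicit H from valence).
  C: 15 × 12.011 = 180.165
  H: 14 × 1.008 = 14.112
  O: 1 × 15.999 = 15.999
Sum: 15×12.011 + 14×1.008 + 1×15.999 = 210.276 → 210.28 g/mol.

210.28 g/mol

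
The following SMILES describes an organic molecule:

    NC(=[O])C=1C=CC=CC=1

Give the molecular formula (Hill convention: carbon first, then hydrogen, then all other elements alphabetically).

Walk through each heavy atom and fill implicit hydrogens from standard valence (C 4, N 3, O 2, S 2, halogen 1):
  atom 1: N, bond orders sum to 1 (valence 3) → 2 H
  atom 2: C, bond orders sum to 4 (valence 4) → 0 H
  atom 3: O with explicit H count 0
  atom 4: C, bond orders sum to 4 (valence 4) → 0 H
  atom 5: C, bond orders sum to 3 (valence 4) → 1 H
  atom 6: C, bond orders sum to 3 (valence 4) → 1 H
  atom 7: C, bond orders sum to 3 (valence 4) → 1 H
  atom 8: C, bond orders sum to 3 (valence 4) → 1 H
  atom 9: C, bond orders sum to 3 (valence 4) → 1 H
Totals → C:7, H:7, N:1, O:1.

C7H7NO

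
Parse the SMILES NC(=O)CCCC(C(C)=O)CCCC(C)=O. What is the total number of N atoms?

1

Scan the SMILES for N atoms (remember two-letter symbols like Cl and Br are single atoms).
Nitrogen count: 1.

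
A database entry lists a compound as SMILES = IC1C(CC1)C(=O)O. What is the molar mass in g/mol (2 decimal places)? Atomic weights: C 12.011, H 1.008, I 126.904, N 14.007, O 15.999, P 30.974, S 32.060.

First, the molecular formula is C5H7IO2 (counting implicit H from valence).
  C: 5 × 12.011 = 60.055
  H: 7 × 1.008 = 7.056
  I: 1 × 126.904 = 126.904
  O: 2 × 15.999 = 31.998
Sum: 5×12.011 + 7×1.008 + 1×126.904 + 2×15.999 = 226.013 → 226.01 g/mol.

226.01 g/mol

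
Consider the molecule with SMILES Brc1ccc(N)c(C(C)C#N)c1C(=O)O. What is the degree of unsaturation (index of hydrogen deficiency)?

7

Molecular formula: C10H9BrN2O2.
DoU = (2C + 2 + N − H − X) / 2, where X is the halogen count and O/S are ignored.
    = (2·10 + 2 + 2 − 9 − 1) / 2 = 14 / 2 = 7.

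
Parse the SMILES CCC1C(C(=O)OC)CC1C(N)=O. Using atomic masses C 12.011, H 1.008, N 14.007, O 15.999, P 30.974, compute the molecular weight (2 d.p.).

185.22 g/mol

First, the molecular formula is C9H15NO3 (counting implicit H from valence).
  C: 9 × 12.011 = 108.099
  H: 15 × 1.008 = 15.120
  N: 1 × 14.007 = 14.007
  O: 3 × 15.999 = 47.997
Sum: 9×12.011 + 15×1.008 + 1×14.007 + 3×15.999 = 185.223 → 185.22 g/mol.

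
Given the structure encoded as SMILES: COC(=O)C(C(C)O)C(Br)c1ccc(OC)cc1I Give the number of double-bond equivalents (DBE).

Molecular formula: C13H16BrIO4.
DoU = (2C + 2 + N − H − X) / 2, where X is the halogen count and O/S are ignored.
    = (2·13 + 2 + 0 − 16 − 2) / 2 = 10 / 2 = 5.

5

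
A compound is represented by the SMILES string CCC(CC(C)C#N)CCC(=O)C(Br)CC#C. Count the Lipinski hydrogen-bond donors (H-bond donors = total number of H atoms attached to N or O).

0

Donors: find every N or O and count the H atoms it carries.
  atom 8 (N): bond orders sum to 3 → 0 H
  atom 12 (O): bond orders sum to 2 → 0 H
Lipinski HBD = 0.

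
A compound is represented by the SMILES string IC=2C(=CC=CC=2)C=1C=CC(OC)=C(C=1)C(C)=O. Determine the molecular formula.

C15H13IO2

Walk through each heavy atom and fill implicit hydrogens from standard valence (C 4, N 3, O 2, S 2, halogen 1):
  atom 1: I (halogen, monovalent) → 0 H
  atom 2: C, bond orders sum to 4 (valence 4) → 0 H
  atom 3: C, bond orders sum to 4 (valence 4) → 0 H
  atom 4: C, bond orders sum to 3 (valence 4) → 1 H
  atom 5: C, bond orders sum to 3 (valence 4) → 1 H
  atom 6: C, bond orders sum to 3 (valence 4) → 1 H
  atom 7: C, bond orders sum to 3 (valence 4) → 1 H
  atom 8: C, bond orders sum to 4 (valence 4) → 0 H
  atom 9: C, bond orders sum to 3 (valence 4) → 1 H
  atom 10: C, bond orders sum to 3 (valence 4) → 1 H
  atom 11: C, bond orders sum to 4 (valence 4) → 0 H
  atom 12: O, bond orders sum to 2 (valence 2) → 0 H
  atom 13: C, bond orders sum to 1 (valence 4) → 3 H
  atom 14: C, bond orders sum to 4 (valence 4) → 0 H
  atom 15: C, bond orders sum to 3 (valence 4) → 1 H
  atom 16: C, bond orders sum to 4 (valence 4) → 0 H
  atom 17: C, bond orders sum to 1 (valence 4) → 3 H
  atom 18: O, bond orders sum to 2 (valence 2) → 0 H
Totals → C:15, H:13, I:1, O:2.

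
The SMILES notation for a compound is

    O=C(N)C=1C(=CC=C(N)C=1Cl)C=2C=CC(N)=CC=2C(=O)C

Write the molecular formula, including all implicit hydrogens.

Walk through each heavy atom and fill implicit hydrogens from standard valence (C 4, N 3, O 2, S 2, halogen 1):
  atom 1: O, bond orders sum to 2 (valence 2) → 0 H
  atom 2: C, bond orders sum to 4 (valence 4) → 0 H
  atom 3: N, bond orders sum to 1 (valence 3) → 2 H
  atom 4: C, bond orders sum to 4 (valence 4) → 0 H
  atom 5: C, bond orders sum to 4 (valence 4) → 0 H
  atom 6: C, bond orders sum to 3 (valence 4) → 1 H
  atom 7: C, bond orders sum to 3 (valence 4) → 1 H
  atom 8: C, bond orders sum to 4 (valence 4) → 0 H
  atom 9: N, bond orders sum to 1 (valence 3) → 2 H
  atom 10: C, bond orders sum to 4 (valence 4) → 0 H
  atom 11: Cl (halogen, monovalent) → 0 H
  atom 12: C, bond orders sum to 4 (valence 4) → 0 H
  atom 13: C, bond orders sum to 3 (valence 4) → 1 H
  atom 14: C, bond orders sum to 3 (valence 4) → 1 H
  atom 15: C, bond orders sum to 4 (valence 4) → 0 H
  atom 16: N, bond orders sum to 1 (valence 3) → 2 H
  atom 17: C, bond orders sum to 3 (valence 4) → 1 H
  atom 18: C, bond orders sum to 4 (valence 4) → 0 H
  atom 19: C, bond orders sum to 4 (valence 4) → 0 H
  atom 20: O, bond orders sum to 2 (valence 2) → 0 H
  atom 21: C, bond orders sum to 1 (valence 4) → 3 H
Totals → C:15, H:14, Cl:1, N:3, O:2.
In Hill order: C15H14ClN3O2.

C15H14ClN3O2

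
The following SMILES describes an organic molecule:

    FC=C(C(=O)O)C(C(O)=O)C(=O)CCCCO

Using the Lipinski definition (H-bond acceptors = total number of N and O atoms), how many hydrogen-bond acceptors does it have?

6

N atoms: 0; O atoms: 6.
Lipinski HBA = 0 + 6 = 6.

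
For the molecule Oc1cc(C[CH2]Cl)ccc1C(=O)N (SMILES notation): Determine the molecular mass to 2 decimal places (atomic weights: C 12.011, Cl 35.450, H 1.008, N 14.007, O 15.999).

199.63 g/mol

First, the molecular formula is C9H10ClNO2 (counting implicit H from valence).
  C: 9 × 12.011 = 108.099
  Cl: 1 × 35.450 = 35.450
  H: 10 × 1.008 = 10.080
  N: 1 × 14.007 = 14.007
  O: 2 × 15.999 = 31.998
Sum: 9×12.011 + 1×35.450 + 10×1.008 + 1×14.007 + 2×15.999 = 199.634 → 199.63 g/mol.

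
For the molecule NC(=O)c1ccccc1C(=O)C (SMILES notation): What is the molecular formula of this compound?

C9H9NO2

Walk through each heavy atom and fill implicit hydrogens from standard valence (C 4, N 3, O 2, S 2, halogen 1); for lowercase aromatic atoms, an aromatic c carries 1 H when it has two neighbours and 0 H with three, and aromatic n carries 0 H:
  atom 1: N, bond orders sum to 1 (valence 3) → 2 H
  atom 2: C, bond orders sum to 4 (valence 4) → 0 H
  atom 3: O, bond orders sum to 2 (valence 2) → 0 H
  atom 4: aromatic c, 3 neighbours → 0 H
  atom 5: aromatic c, 2 neighbours → 1 H
  atom 6: aromatic c, 2 neighbours → 1 H
  atom 7: aromatic c, 2 neighbours → 1 H
  atom 8: aromatic c, 2 neighbours → 1 H
  atom 9: aromatic c, 3 neighbours → 0 H
  atom 10: C, bond orders sum to 4 (valence 4) → 0 H
  atom 11: O, bond orders sum to 2 (valence 2) → 0 H
  atom 12: C, bond orders sum to 1 (valence 4) → 3 H
Totals → C:9, H:9, N:1, O:2.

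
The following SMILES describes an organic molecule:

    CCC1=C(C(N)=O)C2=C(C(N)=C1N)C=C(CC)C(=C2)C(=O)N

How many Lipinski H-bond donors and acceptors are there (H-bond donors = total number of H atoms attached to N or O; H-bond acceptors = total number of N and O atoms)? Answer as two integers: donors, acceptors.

8, 6

Donors: find every N or O and count the H atoms it carries.
  atom 6 (N): bond orders sum to 1 → 2 H
  atom 7 (O): bond orders sum to 2 → 0 H
  atom 11 (N): bond orders sum to 1 → 2 H
  atom 13 (N): bond orders sum to 1 → 2 H
  atom 21 (O): bond orders sum to 2 → 0 H
  atom 22 (N): bond orders sum to 1 → 2 H
Lipinski HBD = 8.
Acceptors: N atoms = 4, O atoms = 2 → HBA = 6.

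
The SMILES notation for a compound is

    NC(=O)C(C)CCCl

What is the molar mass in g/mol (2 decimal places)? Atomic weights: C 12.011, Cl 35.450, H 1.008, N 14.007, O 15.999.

First, the molecular formula is C5H10ClNO (counting implicit H from valence).
  C: 5 × 12.011 = 60.055
  Cl: 1 × 35.450 = 35.450
  H: 10 × 1.008 = 10.080
  N: 1 × 14.007 = 14.007
  O: 1 × 15.999 = 15.999
Sum: 5×12.011 + 1×35.450 + 10×1.008 + 1×14.007 + 1×15.999 = 135.591 → 135.59 g/mol.

135.59 g/mol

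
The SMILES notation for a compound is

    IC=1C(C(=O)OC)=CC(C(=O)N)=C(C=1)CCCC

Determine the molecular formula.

C13H16INO3

Walk through each heavy atom and fill implicit hydrogens from standard valence (C 4, N 3, O 2, S 2, halogen 1):
  atom 1: I (halogen, monovalent) → 0 H
  atom 2: C, bond orders sum to 4 (valence 4) → 0 H
  atom 3: C, bond orders sum to 4 (valence 4) → 0 H
  atom 4: C, bond orders sum to 4 (valence 4) → 0 H
  atom 5: O, bond orders sum to 2 (valence 2) → 0 H
  atom 6: O, bond orders sum to 2 (valence 2) → 0 H
  atom 7: C, bond orders sum to 1 (valence 4) → 3 H
  atom 8: C, bond orders sum to 3 (valence 4) → 1 H
  atom 9: C, bond orders sum to 4 (valence 4) → 0 H
  atom 10: C, bond orders sum to 4 (valence 4) → 0 H
  atom 11: O, bond orders sum to 2 (valence 2) → 0 H
  atom 12: N, bond orders sum to 1 (valence 3) → 2 H
  atom 13: C, bond orders sum to 4 (valence 4) → 0 H
  atom 14: C, bond orders sum to 3 (valence 4) → 1 H
  atom 15: C, bond orders sum to 2 (valence 4) → 2 H
  atom 16: C, bond orders sum to 2 (valence 4) → 2 H
  atom 17: C, bond orders sum to 2 (valence 4) → 2 H
  atom 18: C, bond orders sum to 1 (valence 4) → 3 H
Totals → C:13, H:16, I:1, N:1, O:3.
In Hill order: C13H16INO3.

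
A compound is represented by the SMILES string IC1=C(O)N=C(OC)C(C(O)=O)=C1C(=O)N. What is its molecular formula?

Walk through each heavy atom and fill implicit hydrogens from standard valence (C 4, N 3, O 2, S 2, halogen 1):
  atom 1: I (halogen, monovalent) → 0 H
  atom 2: C, bond orders sum to 4 (valence 4) → 0 H
  atom 3: C, bond orders sum to 4 (valence 4) → 0 H
  atom 4: O, bond orders sum to 1 (valence 2) → 1 H
  atom 5: N, bond orders sum to 3 (valence 3) → 0 H
  atom 6: C, bond orders sum to 4 (valence 4) → 0 H
  atom 7: O, bond orders sum to 2 (valence 2) → 0 H
  atom 8: C, bond orders sum to 1 (valence 4) → 3 H
  atom 9: C, bond orders sum to 4 (valence 4) → 0 H
  atom 10: C, bond orders sum to 4 (valence 4) → 0 H
  atom 11: O, bond orders sum to 1 (valence 2) → 1 H
  atom 12: O, bond orders sum to 2 (valence 2) → 0 H
  atom 13: C, bond orders sum to 4 (valence 4) → 0 H
  atom 14: C, bond orders sum to 4 (valence 4) → 0 H
  atom 15: O, bond orders sum to 2 (valence 2) → 0 H
  atom 16: N, bond orders sum to 1 (valence 3) → 2 H
Totals → C:8, H:7, I:1, N:2, O:5.

C8H7IN2O5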